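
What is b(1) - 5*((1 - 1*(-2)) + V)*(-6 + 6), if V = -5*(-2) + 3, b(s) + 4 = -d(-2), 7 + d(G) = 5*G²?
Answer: -17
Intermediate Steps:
d(G) = -7 + 5*G²
b(s) = -17 (b(s) = -4 - (-7 + 5*(-2)²) = -4 - (-7 + 5*4) = -4 - (-7 + 20) = -4 - 1*13 = -4 - 13 = -17)
V = 13 (V = 10 + 3 = 13)
b(1) - 5*((1 - 1*(-2)) + V)*(-6 + 6) = -17 - 5*((1 - 1*(-2)) + 13)*(-6 + 6) = -17 - 5*((1 + 2) + 13)*0 = -17 - 5*(3 + 13)*0 = -17 - 80*0 = -17 - 5*0 = -17 + 0 = -17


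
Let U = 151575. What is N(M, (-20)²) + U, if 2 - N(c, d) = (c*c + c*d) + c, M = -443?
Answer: 132971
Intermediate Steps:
N(c, d) = 2 - c - c² - c*d (N(c, d) = 2 - ((c*c + c*d) + c) = 2 - ((c² + c*d) + c) = 2 - (c + c² + c*d) = 2 + (-c - c² - c*d) = 2 - c - c² - c*d)
N(M, (-20)²) + U = (2 - 1*(-443) - 1*(-443)² - 1*(-443)*(-20)²) + 151575 = (2 + 443 - 1*196249 - 1*(-443)*400) + 151575 = (2 + 443 - 196249 + 177200) + 151575 = -18604 + 151575 = 132971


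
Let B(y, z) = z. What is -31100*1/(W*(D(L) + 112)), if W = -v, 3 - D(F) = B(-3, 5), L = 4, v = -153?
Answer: -3110/1683 ≈ -1.8479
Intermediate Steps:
D(F) = -2 (D(F) = 3 - 1*5 = 3 - 5 = -2)
W = 153 (W = -1*(-153) = 153)
-31100*1/(W*(D(L) + 112)) = -31100*1/(153*(-2 + 112)) = -31100/(110*153) = -31100/16830 = -31100*1/16830 = -3110/1683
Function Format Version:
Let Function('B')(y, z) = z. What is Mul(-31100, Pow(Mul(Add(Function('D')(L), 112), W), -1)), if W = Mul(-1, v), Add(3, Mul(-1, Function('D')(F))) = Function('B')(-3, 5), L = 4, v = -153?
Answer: Rational(-3110, 1683) ≈ -1.8479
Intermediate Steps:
Function('D')(F) = -2 (Function('D')(F) = Add(3, Mul(-1, 5)) = Add(3, -5) = -2)
W = 153 (W = Mul(-1, -153) = 153)
Mul(-31100, Pow(Mul(Add(Function('D')(L), 112), W), -1)) = Mul(-31100, Pow(Mul(Add(-2, 112), 153), -1)) = Mul(-31100, Pow(Mul(110, 153), -1)) = Mul(-31100, Pow(16830, -1)) = Mul(-31100, Rational(1, 16830)) = Rational(-3110, 1683)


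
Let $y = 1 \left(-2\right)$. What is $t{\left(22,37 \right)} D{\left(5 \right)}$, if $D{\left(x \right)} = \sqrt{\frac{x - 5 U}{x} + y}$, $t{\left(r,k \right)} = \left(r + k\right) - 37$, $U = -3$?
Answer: $22 \sqrt{2} \approx 31.113$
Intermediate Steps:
$t{\left(r,k \right)} = -37 + k + r$ ($t{\left(r,k \right)} = \left(k + r\right) - 37 = -37 + k + r$)
$y = -2$
$D{\left(x \right)} = \sqrt{-2 + \frac{15 + x}{x}}$ ($D{\left(x \right)} = \sqrt{\frac{x - -15}{x} - 2} = \sqrt{\frac{x + 15}{x} - 2} = \sqrt{\frac{15 + x}{x} - 2} = \sqrt{-2 + \frac{15 + x}{x}}$)
$t{\left(22,37 \right)} D{\left(5 \right)} = \left(-37 + 37 + 22\right) \sqrt{\frac{15 - 5}{5}} = 22 \sqrt{\frac{15 - 5}{5}} = 22 \sqrt{\frac{1}{5} \cdot 10} = 22 \sqrt{2}$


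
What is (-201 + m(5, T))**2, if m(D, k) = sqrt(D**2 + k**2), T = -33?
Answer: (201 - sqrt(1114))**2 ≈ 28098.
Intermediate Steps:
(-201 + m(5, T))**2 = (-201 + sqrt(5**2 + (-33)**2))**2 = (-201 + sqrt(25 + 1089))**2 = (-201 + sqrt(1114))**2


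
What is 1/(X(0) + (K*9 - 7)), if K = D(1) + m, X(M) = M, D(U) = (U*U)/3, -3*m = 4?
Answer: -1/16 ≈ -0.062500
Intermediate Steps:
m = -4/3 (m = -⅓*4 = -4/3 ≈ -1.3333)
D(U) = U²/3 (D(U) = U²*(⅓) = U²/3)
K = -1 (K = (⅓)*1² - 4/3 = (⅓)*1 - 4/3 = ⅓ - 4/3 = -1)
1/(X(0) + (K*9 - 7)) = 1/(0 + (-1*9 - 7)) = 1/(0 + (-9 - 7)) = 1/(0 - 16) = 1/(-16) = -1/16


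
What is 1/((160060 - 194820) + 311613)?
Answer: 1/276853 ≈ 3.6120e-6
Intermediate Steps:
1/((160060 - 194820) + 311613) = 1/(-34760 + 311613) = 1/276853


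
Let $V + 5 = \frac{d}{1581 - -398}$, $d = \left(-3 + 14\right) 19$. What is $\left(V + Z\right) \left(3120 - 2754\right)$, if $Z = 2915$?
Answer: $\frac{2107830234}{1979} \approx 1.0651 \cdot 10^{6}$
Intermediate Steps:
$d = 209$ ($d = 11 \cdot 19 = 209$)
$V = - \frac{9686}{1979}$ ($V = -5 + \frac{209}{1581 - -398} = -5 + \frac{209}{1581 + 398} = -5 + \frac{209}{1979} = - \frac{9686}{1979} \approx -4.8944$)
$\left(V + Z\right) \left(3120 - 2754\right) = \left(- \frac{9686}{1979} + 2915\right) \left(3120 - 2754\right) = \frac{5759099}{1979} \cdot 366 = \frac{2107830234}{1979}$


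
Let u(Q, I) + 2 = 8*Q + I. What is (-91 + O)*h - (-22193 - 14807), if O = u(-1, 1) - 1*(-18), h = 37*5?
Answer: 21830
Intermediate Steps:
h = 185
u(Q, I) = -2 + I + 8*Q (u(Q, I) = -2 + (8*Q + I) = -2 + (I + 8*Q) = -2 + I + 8*Q)
O = 9 (O = (-2 + 1 + 8*(-1)) - 1*(-18) = (-2 + 1 - 8) + 18 = -9 + 18 = 9)
(-91 + O)*h - (-22193 - 14807) = (-91 + 9)*185 - (-22193 - 14807) = -82*185 - 1*(-37000) = -15170 + 37000 = 21830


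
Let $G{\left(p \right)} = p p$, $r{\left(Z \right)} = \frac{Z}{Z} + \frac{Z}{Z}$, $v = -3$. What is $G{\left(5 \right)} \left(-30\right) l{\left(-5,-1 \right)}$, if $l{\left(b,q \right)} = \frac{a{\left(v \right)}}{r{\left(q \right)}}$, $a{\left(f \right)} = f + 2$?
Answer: $375$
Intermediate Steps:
$a{\left(f \right)} = 2 + f$
$r{\left(Z \right)} = 2$ ($r{\left(Z \right)} = 1 + 1 = 2$)
$G{\left(p \right)} = p^{2}$
$l{\left(b,q \right)} = - \frac{1}{2}$ ($l{\left(b,q \right)} = \frac{2 - 3}{2} = \left(-1\right) \frac{1}{2} = - \frac{1}{2}$)
$G{\left(5 \right)} \left(-30\right) l{\left(-5,-1 \right)} = 5^{2} \left(-30\right) \left(- \frac{1}{2}\right) = 25 \left(-30\right) \left(- \frac{1}{2}\right) = \left(-750\right) \left(- \frac{1}{2}\right) = 375$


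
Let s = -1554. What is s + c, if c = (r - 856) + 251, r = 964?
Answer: -1195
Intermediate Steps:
c = 359 (c = (964 - 856) + 251 = 108 + 251 = 359)
s + c = -1554 + 359 = -1195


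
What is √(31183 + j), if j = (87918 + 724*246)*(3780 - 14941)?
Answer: I*√2969040359 ≈ 54489.0*I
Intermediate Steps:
j = -2969071542 (j = (87918 + 178104)*(-11161) = 266022*(-11161) = -2969071542)
√(31183 + j) = √(31183 - 2969071542) = √(-2969040359) = I*√2969040359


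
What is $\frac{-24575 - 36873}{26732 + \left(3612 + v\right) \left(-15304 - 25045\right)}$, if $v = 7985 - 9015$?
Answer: $\frac{30724}{52077193} \approx 0.00058997$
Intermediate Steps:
$v = -1030$
$\frac{-24575 - 36873}{26732 + \left(3612 + v\right) \left(-15304 - 25045\right)} = \frac{-24575 - 36873}{26732 + \left(3612 - 1030\right) \left(-15304 - 25045\right)} = - \frac{61448}{26732 + 2582 \left(-40349\right)} = - \frac{61448}{26732 - 104181118} = - \frac{61448}{-104154386} = \left(-61448\right) \left(- \frac{1}{104154386}\right) = \frac{30724}{52077193}$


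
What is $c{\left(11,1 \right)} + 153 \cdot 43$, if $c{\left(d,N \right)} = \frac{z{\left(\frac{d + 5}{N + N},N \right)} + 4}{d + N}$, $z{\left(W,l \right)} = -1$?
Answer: $\frac{26317}{4} \approx 6579.3$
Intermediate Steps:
$c{\left(d,N \right)} = \frac{3}{N + d}$ ($c{\left(d,N \right)} = \frac{-1 + 4}{d + N} = \frac{3}{N + d}$)
$c{\left(11,1 \right)} + 153 \cdot 43 = \frac{3}{1 + 11} + 153 \cdot 43 = \frac{3}{12} + 6579 = 3 \cdot \frac{1}{12} + 6579 = \frac{1}{4} + 6579 = \frac{26317}{4}$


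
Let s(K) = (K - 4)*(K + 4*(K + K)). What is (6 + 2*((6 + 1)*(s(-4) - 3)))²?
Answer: 15968016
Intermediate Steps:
s(K) = 9*K*(-4 + K) (s(K) = (-4 + K)*(K + 4*(2*K)) = (-4 + K)*(K + 8*K) = (-4 + K)*(9*K) = 9*K*(-4 + K))
(6 + 2*((6 + 1)*(s(-4) - 3)))² = (6 + 2*((6 + 1)*(9*(-4)*(-4 - 4) - 3)))² = (6 + 2*(7*(9*(-4)*(-8) - 3)))² = (6 + 2*(7*(288 - 3)))² = (6 + 2*(7*285))² = (6 + 2*1995)² = (6 + 3990)² = 3996² = 15968016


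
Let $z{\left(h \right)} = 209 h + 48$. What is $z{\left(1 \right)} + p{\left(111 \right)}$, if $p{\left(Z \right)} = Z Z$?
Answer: $12578$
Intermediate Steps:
$z{\left(h \right)} = 48 + 209 h$
$p{\left(Z \right)} = Z^{2}$
$z{\left(1 \right)} + p{\left(111 \right)} = \left(48 + 209 \cdot 1\right) + 111^{2} = \left(48 + 209\right) + 12321 = 257 + 12321 = 12578$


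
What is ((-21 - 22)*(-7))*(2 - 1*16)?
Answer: -4214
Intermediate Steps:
((-21 - 22)*(-7))*(2 - 1*16) = (-43*(-7))*(2 - 16) = 301*(-14) = -4214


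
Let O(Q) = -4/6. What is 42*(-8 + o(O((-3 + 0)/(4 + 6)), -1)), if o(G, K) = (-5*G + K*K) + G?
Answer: -182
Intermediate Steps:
O(Q) = -2/3 (O(Q) = -4*1/6 = -2/3)
o(G, K) = K**2 - 4*G (o(G, K) = (-5*G + K**2) + G = (K**2 - 5*G) + G = K**2 - 4*G)
42*(-8 + o(O((-3 + 0)/(4 + 6)), -1)) = 42*(-8 + ((-1)**2 - 4*(-2/3))) = 42*(-8 + (1 + 8/3)) = 42*(-8 + 11/3) = 42*(-13/3) = -182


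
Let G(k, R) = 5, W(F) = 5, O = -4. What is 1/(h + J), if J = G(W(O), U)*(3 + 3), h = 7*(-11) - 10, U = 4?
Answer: -1/57 ≈ -0.017544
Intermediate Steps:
h = -87 (h = -77 - 10 = -87)
J = 30 (J = 5*(3 + 3) = 5*6 = 30)
1/(h + J) = 1/(-87 + 30) = 1/(-57) = -1/57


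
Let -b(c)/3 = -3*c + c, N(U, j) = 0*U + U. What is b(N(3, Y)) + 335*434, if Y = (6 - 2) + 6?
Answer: 145408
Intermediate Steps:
Y = 10 (Y = 4 + 6 = 10)
N(U, j) = U (N(U, j) = 0 + U = U)
b(c) = 6*c (b(c) = -3*(-3*c + c) = -(-6)*c = 6*c)
b(N(3, Y)) + 335*434 = 6*3 + 335*434 = 18 + 145390 = 145408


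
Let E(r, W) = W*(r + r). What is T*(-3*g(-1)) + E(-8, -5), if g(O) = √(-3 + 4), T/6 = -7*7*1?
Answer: 962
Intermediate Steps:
T = -294 (T = 6*(-7*7*1) = 6*(-49*1) = 6*(-49) = -294)
g(O) = 1 (g(O) = √1 = 1)
E(r, W) = 2*W*r (E(r, W) = W*(2*r) = 2*W*r)
T*(-3*g(-1)) + E(-8, -5) = -(-882) + 2*(-5)*(-8) = -294*(-3) + 80 = 882 + 80 = 962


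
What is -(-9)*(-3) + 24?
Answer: -3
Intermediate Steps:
-(-9)*(-3) + 24 = -3*9 + 24 = -27 + 24 = -3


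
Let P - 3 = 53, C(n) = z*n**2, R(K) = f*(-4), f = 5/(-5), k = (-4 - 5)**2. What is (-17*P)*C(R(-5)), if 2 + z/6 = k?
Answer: -7219968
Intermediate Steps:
k = 81 (k = (-9)**2 = 81)
f = -1 (f = 5*(-1/5) = -1)
z = 474 (z = -12 + 6*81 = -12 + 486 = 474)
R(K) = 4 (R(K) = -1*(-4) = 4)
C(n) = 474*n**2
P = 56 (P = 3 + 53 = 56)
(-17*P)*C(R(-5)) = (-17*56)*(474*4**2) = -451248*16 = -952*7584 = -7219968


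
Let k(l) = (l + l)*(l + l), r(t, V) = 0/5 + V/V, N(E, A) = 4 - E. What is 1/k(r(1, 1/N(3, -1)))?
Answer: 1/4 ≈ 0.25000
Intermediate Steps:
r(t, V) = 1 (r(t, V) = 0*(1/5) + 1 = 0 + 1 = 1)
k(l) = 4*l**2 (k(l) = (2*l)*(2*l) = 4*l**2)
1/k(r(1, 1/N(3, -1))) = 1/(4*1**2) = 1/(4*1) = 1/4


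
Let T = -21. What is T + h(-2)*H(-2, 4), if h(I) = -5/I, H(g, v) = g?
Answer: -26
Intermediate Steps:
T + h(-2)*H(-2, 4) = -21 - 5/(-2)*(-2) = -21 - 5*(-½)*(-2) = -21 + (5/2)*(-2) = -21 - 5 = -26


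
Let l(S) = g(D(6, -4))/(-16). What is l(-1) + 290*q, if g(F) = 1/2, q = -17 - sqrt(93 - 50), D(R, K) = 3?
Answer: -157761/32 - 290*sqrt(43) ≈ -6831.7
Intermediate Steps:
q = -17 - sqrt(43) ≈ -23.557
g(F) = 1/2
l(S) = -1/32 (l(S) = (1/2)/(-16) = (1/2)*(-1/16) = -1/32)
l(-1) + 290*q = -1/32 + 290*(-17 - sqrt(43)) = -1/32 + (-4930 - 290*sqrt(43)) = -157761/32 - 290*sqrt(43)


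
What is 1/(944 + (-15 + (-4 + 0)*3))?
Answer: 1/917 ≈ 0.0010905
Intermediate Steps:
1/(944 + (-15 + (-4 + 0)*3)) = 1/(944 + (-15 - 4*3)) = 1/(944 + (-15 - 12)) = 1/(944 - 27) = 1/917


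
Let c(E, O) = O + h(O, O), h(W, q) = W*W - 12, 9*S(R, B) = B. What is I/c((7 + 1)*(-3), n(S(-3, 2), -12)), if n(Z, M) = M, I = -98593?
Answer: -98593/120 ≈ -821.61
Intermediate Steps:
S(R, B) = B/9
h(W, q) = -12 + W² (h(W, q) = W² - 12 = -12 + W²)
c(E, O) = -12 + O + O² (c(E, O) = O + (-12 + O²) = -12 + O + O²)
I/c((7 + 1)*(-3), n(S(-3, 2), -12)) = -98593/(-12 - 12 + (-12)²) = -98593/(-12 - 12 + 144) = -98593/120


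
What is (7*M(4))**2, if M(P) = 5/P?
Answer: 1225/16 ≈ 76.563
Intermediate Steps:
(7*M(4))**2 = (7*(5/4))**2 = (35/4)**2 = 1225/16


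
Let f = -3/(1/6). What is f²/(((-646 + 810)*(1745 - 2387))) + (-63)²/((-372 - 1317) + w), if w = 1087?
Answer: -1244295/188641 ≈ -6.5961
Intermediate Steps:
f = -18 (f = -3/⅙ = -3*6 = -18)
f²/(((-646 + 810)*(1745 - 2387))) + (-63)²/((-372 - 1317) + w) = (-18)²/(((-646 + 810)*(1745 - 2387))) + (-63)²/((-372 - 1317) + 1087) = 324/((164*(-642))) + 3969/(-1689 + 1087) = 324/(-105288) + 3969/(-602) = 324*(-1/105288) + 3969*(-1/602) = -27/8774 - 567/86 = -1244295/188641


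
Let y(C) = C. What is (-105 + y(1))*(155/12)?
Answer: -4030/3 ≈ -1343.3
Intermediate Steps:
(-105 + y(1))*(155/12) = (-105 + 1)*(155/12) = -16120/12 = -104*155/12 = -4030/3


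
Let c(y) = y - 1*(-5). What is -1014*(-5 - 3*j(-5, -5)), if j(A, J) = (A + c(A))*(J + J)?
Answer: 157170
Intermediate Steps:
c(y) = 5 + y (c(y) = y + 5 = 5 + y)
j(A, J) = 2*J*(5 + 2*A) (j(A, J) = (A + (5 + A))*(J + J) = (5 + 2*A)*(2*J) = 2*J*(5 + 2*A))
-1014*(-5 - 3*j(-5, -5)) = -1014*(-5 - 6*(-5)*(5 + 2*(-5))) = -1014*(-5 - 6*(-5)*(5 - 10)) = -1014*(-5 - 6*(-5)*(-5)) = -1014*(-5 - 3*50) = -1014*(-5 - 150) = -1014*(-155) = 157170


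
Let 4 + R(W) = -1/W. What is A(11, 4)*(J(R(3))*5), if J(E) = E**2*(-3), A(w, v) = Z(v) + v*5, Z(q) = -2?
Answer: -5070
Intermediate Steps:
R(W) = -4 - 1/W
A(w, v) = -2 + 5*v (A(w, v) = -2 + v*5 = -2 + 5*v)
J(E) = -3*E**2
A(11, 4)*(J(R(3))*5) = (-2 + 5*4)*(-3*(-4 - 1/3)**2*5) = (-2 + 20)*(-3*(-4 - 1*1/3)**2*5) = 18*(-3*(-4 - 1/3)**2*5) = 18*(-3*(-13/3)**2*5) = 18*(-3*169/9*5) = 18*(-169/3*5) = 18*(-845/3) = -5070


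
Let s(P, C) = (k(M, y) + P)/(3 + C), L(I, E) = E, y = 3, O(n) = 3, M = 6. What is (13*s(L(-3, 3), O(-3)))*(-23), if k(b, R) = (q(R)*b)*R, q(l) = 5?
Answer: -9269/2 ≈ -4634.5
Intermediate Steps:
k(b, R) = 5*R*b (k(b, R) = (5*b)*R = 5*R*b)
s(P, C) = (90 + P)/(3 + C) (s(P, C) = (5*3*6 + P)/(3 + C) = (90 + P)/(3 + C))
(13*s(L(-3, 3), O(-3)))*(-23) = (13*((90 + 3)/(3 + 3)))*(-23) = (13*(93/6))*(-23) = (13*((⅙)*93))*(-23) = (13*(31/2))*(-23) = (403/2)*(-23) = -9269/2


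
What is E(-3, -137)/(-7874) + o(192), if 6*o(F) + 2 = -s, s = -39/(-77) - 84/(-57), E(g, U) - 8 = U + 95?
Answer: -7591975/11519662 ≈ -0.65905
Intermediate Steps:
E(g, U) = 103 + U (E(g, U) = 8 + (U + 95) = 8 + (95 + U) = 103 + U)
s = 2897/1463 (s = -39*(-1/77) - 84*(-1/57) = 39/77 + 28/19 = 2897/1463 ≈ 1.9802)
o(F) = -1941/2926 (o(F) = -1/3 + (-1*2897/1463)/6 = -1/3 + (1/6)*(-2897/1463) = -1/3 - 2897/8778 = -1941/2926)
E(-3, -137)/(-7874) + o(192) = (103 - 137)/(-7874) - 1941/2926 = -34*(-1/7874) - 1941/2926 = 17/3937 - 1941/2926 = -7591975/11519662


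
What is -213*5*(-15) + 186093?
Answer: 202068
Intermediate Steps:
-213*5*(-15) + 186093 = -1065*(-15) + 186093 = 15975 + 186093 = 202068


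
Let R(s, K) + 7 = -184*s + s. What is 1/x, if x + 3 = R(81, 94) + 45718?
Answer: 1/30885 ≈ 3.2378e-5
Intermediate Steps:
R(s, K) = -7 - 183*s (R(s, K) = -7 + (-184*s + s) = -7 - 183*s)
x = 30885 (x = -3 + ((-7 - 183*81) + 45718) = -3 + ((-7 - 14823) + 45718) = -3 + (-14830 + 45718) = -3 + 30888 = 30885)
1/x = 1/30885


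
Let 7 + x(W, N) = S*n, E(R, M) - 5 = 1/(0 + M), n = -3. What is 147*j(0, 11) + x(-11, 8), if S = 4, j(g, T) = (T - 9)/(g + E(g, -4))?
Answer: 815/19 ≈ 42.895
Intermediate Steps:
E(R, M) = 5 + 1/M (E(R, M) = 5 + 1/(0 + M) = 5 + 1/M)
j(g, T) = (-9 + T)/(19/4 + g) (j(g, T) = (T - 9)/(g + (5 + 1/(-4))) = (-9 + T)/(g + (5 - ¼)) = (-9 + T)/(g + 19/4) = (-9 + T)/(19/4 + g))
x(W, N) = -19 (x(W, N) = -7 + 4*(-3) = -7 - 12 = -19)
147*j(0, 11) + x(-11, 8) = 147*(4*(-9 + 11)/(19 + 4*0)) - 19 = 147*(4*2/(19 + 0)) - 19 = 147*(4*2/19) - 19 = 147*(4*(1/19)*2) - 19 = 147*(8/19) - 19 = 1176/19 - 19 = 815/19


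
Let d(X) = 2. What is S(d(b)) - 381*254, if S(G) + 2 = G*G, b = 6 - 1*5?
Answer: -96772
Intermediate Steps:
b = 1 (b = 6 - 5 = 1)
S(G) = -2 + G² (S(G) = -2 + G*G = -2 + G²)
S(d(b)) - 381*254 = (-2 + 2²) - 381*254 = (-2 + 4) - 96774 = 2 - 96774 = -96772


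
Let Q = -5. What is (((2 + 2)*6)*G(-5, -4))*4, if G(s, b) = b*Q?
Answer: 1920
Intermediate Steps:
G(s, b) = -5*b (G(s, b) = b*(-5) = -5*b)
(((2 + 2)*6)*G(-5, -4))*4 = (((2 + 2)*6)*(-5*(-4)))*4 = ((4*6)*20)*4 = (24*20)*4 = 480*4 = 1920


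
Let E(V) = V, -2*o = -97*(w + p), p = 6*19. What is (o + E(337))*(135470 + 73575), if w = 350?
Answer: 4774796845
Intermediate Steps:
p = 114
o = 22504 (o = -(-97)*(350 + 114)/2 = -(-97)*464/2 = -1/2*(-45008) = 22504)
(o + E(337))*(135470 + 73575) = (22504 + 337)*(135470 + 73575) = 22841*209045 = 4774796845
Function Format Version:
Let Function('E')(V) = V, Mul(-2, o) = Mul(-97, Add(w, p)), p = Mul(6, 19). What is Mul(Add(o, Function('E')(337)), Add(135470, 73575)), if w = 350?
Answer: 4774796845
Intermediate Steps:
p = 114
o = 22504 (o = Mul(Rational(-1, 2), Mul(-97, Add(350, 114))) = Mul(Rational(-1, 2), Mul(-97, 464)) = Mul(Rational(-1, 2), -45008) = 22504)
Mul(Add(o, Function('E')(337)), Add(135470, 73575)) = Mul(Add(22504, 337), Add(135470, 73575)) = Mul(22841, 209045) = 4774796845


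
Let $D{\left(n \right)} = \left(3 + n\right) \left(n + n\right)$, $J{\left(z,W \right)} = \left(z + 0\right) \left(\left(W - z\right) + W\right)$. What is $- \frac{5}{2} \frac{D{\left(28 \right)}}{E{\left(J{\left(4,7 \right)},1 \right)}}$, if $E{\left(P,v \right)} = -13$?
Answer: $\frac{4340}{13} \approx 333.85$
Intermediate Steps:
$J{\left(z,W \right)} = z \left(- z + 2 W\right)$
$D{\left(n \right)} = 2 n \left(3 + n\right)$ ($D{\left(n \right)} = \left(3 + n\right) 2 n = 2 n \left(3 + n\right)$)
$- \frac{5}{2} \frac{D{\left(28 \right)}}{E{\left(J{\left(4,7 \right)},1 \right)}} = - \frac{5}{2} \frac{2 \cdot 28 \left(3 + 28\right)}{-13} = \left(-5\right) \frac{1}{2} \cdot 2 \cdot 28 \cdot 31 \left(- \frac{1}{13}\right) = - \frac{5 \cdot 1736 \left(- \frac{1}{13}\right)}{2} = \left(- \frac{5}{2}\right) \left(- \frac{1736}{13}\right) = \frac{4340}{13}$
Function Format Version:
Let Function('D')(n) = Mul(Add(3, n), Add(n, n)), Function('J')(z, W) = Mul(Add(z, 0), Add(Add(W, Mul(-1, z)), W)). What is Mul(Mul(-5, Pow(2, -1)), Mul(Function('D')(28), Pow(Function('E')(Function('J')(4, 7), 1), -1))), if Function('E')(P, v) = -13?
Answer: Rational(4340, 13) ≈ 333.85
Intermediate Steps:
Function('J')(z, W) = Mul(z, Add(Mul(-1, z), Mul(2, W)))
Function('D')(n) = Mul(2, n, Add(3, n)) (Function('D')(n) = Mul(Add(3, n), Mul(2, n)) = Mul(2, n, Add(3, n)))
Mul(Mul(-5, Pow(2, -1)), Mul(Function('D')(28), Pow(Function('E')(Function('J')(4, 7), 1), -1))) = Mul(Mul(-5, Pow(2, -1)), Mul(Mul(2, 28, Add(3, 28)), Pow(-13, -1))) = Mul(Mul(-5, Rational(1, 2)), Mul(Mul(2, 28, 31), Rational(-1, 13))) = Mul(Rational(-5, 2), Mul(1736, Rational(-1, 13))) = Mul(Rational(-5, 2), Rational(-1736, 13)) = Rational(4340, 13)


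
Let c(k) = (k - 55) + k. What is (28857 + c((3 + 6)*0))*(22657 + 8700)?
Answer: 903144314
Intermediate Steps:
c(k) = -55 + 2*k (c(k) = (-55 + k) + k = -55 + 2*k)
(28857 + c((3 + 6)*0))*(22657 + 8700) = (28857 + (-55 + 2*((3 + 6)*0)))*(22657 + 8700) = (28857 + (-55 + 2*(9*0)))*31357 = (28857 + (-55 + 2*0))*31357 = (28857 + (-55 + 0))*31357 = (28857 - 55)*31357 = 28802*31357 = 903144314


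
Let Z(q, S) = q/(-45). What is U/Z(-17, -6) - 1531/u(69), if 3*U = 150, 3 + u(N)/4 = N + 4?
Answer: 603973/4760 ≈ 126.89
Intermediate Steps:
u(N) = 4 + 4*N (u(N) = -12 + 4*(N + 4) = -12 + 4*(4 + N) = -12 + (16 + 4*N) = 4 + 4*N)
Z(q, S) = -q/45 (Z(q, S) = q*(-1/45) = -q/45)
U = 50 (U = (⅓)*150 = 50)
U/Z(-17, -6) - 1531/u(69) = 50/((-1/45*(-17))) - 1531/(4 + 4*69) = 50/(17/45) - 1531/(4 + 276) = 50*(45/17) - 1531/280 = 2250/17 - 1531*1/280 = 2250/17 - 1531/280 = 603973/4760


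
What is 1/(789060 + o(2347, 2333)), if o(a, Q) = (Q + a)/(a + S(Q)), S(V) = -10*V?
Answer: 20983/16556841300 ≈ 1.2673e-6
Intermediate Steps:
o(a, Q) = (Q + a)/(a - 10*Q)
1/(789060 + o(2347, 2333)) = 1/(789060 + (2333 + 2347)/(2347 - 10*2333)) = 1/(789060 + 4680/(2347 - 23330)) = 1/(789060 + 4680/(-20983)) = 1/(789060 - 1/20983*4680) = 1/(789060 - 4680/20983) = 1/(16556841300/20983) = 20983/16556841300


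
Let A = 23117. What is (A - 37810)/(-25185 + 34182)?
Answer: -14693/8997 ≈ -1.6331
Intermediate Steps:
(A - 37810)/(-25185 + 34182) = (23117 - 37810)/(-25185 + 34182) = -14693/8997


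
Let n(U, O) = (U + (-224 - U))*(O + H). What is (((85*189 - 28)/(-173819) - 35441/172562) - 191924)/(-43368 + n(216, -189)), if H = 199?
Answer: 5756683762946845/1367991631511024 ≈ 4.2081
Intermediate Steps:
n(U, O) = -44576 - 224*O (n(U, O) = (U + (-224 - U))*(O + 199) = -224*(199 + O) = -44576 - 224*O)
(((85*189 - 28)/(-173819) - 35441/172562) - 191924)/(-43368 + n(216, -189)) = (((85*189 - 28)/(-173819) - 35441/172562) - 191924)/(-43368 + (-44576 - 224*(-189))) = (((16065 - 28)*(-1/173819) - 35441*1/172562) - 191924)/(-43368 + (-44576 + 42336)) = ((16037*(-1/173819) - 35441/172562) - 191924)/(-43368 - 2240) = ((-16037/173819 - 35441/172562) - 191924)/(-45608) = (-8927695973/29994554278 - 191924)*(-1/45608) = -5756683762946845/29994554278*(-1/45608) = 5756683762946845/1367991631511024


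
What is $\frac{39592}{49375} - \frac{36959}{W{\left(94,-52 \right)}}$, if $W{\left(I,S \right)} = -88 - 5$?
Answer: $\frac{1828532681}{4591875} \approx 398.21$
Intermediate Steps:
$W{\left(I,S \right)} = -93$
$\frac{39592}{49375} - \frac{36959}{W{\left(94,-52 \right)}} = \frac{39592}{49375} - \frac{36959}{-93} = 39592 \cdot \frac{1}{49375} - - \frac{36959}{93} = \frac{39592}{49375} + \frac{36959}{93} = \frac{1828532681}{4591875}$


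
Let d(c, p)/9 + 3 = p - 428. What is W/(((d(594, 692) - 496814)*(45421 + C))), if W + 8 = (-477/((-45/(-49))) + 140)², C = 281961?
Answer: -3598409/4046973515750 ≈ -8.8916e-7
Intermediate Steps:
d(c, p) = -3879 + 9*p (d(c, p) = -27 + 9*(p - 428) = -27 + 9*(-428 + p) = -27 + (-3852 + 9*p) = -3879 + 9*p)
W = 3598409/25 (W = -8 + (-477/((-45/(-49))) + 140)² = -8 + (-477/((-45*(-1/49))) + 140)² = -8 + (-477/45/49 + 140)² = -8 + (-477*49/45 + 140)² = -8 + (-2597/5 + 140)² = -8 + (-1897/5)² = -8 + 3598609/25 = 3598409/25 ≈ 1.4394e+5)
W/(((d(594, 692) - 496814)*(45421 + C))) = 3598409/(25*((((-3879 + 9*692) - 496814)*(45421 + 281961)))) = 3598409/(25*((((-3879 + 6228) - 496814)*327382))) = 3598409/(25*(((2349 - 496814)*327382))) = 3598409/(25*((-494465*327382))) = (3598409/25)/(-161878940630) = (3598409/25)*(-1/161878940630) = -3598409/4046973515750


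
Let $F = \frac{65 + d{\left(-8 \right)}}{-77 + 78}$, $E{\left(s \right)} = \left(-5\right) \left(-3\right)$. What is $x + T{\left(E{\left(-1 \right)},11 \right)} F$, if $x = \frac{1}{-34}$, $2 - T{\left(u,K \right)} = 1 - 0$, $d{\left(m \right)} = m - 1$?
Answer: $\frac{1903}{34} \approx 55.971$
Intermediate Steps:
$E{\left(s \right)} = 15$
$d{\left(m \right)} = -1 + m$ ($d{\left(m \right)} = m - 1 = -1 + m$)
$T{\left(u,K \right)} = 1$ ($T{\left(u,K \right)} = 2 - \left(1 - 0\right) = 2 - \left(1 + 0\right) = 2 - 1 = 1$)
$x = - \frac{1}{34} \approx -0.029412$
$F = 56$ ($F = \frac{65 - 9}{-77 + 78} = \frac{65 - 9}{1} = 56 \cdot 1 = 56$)
$x + T{\left(E{\left(-1 \right)},11 \right)} F = - \frac{1}{34} + 1 \cdot 56 = - \frac{1}{34} + 56 = \frac{1903}{34}$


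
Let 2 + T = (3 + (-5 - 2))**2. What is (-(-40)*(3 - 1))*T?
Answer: 1120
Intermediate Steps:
T = 14 (T = -2 + (3 + (-5 - 2))**2 = -2 + (3 - 7)**2 = -2 + (-4)**2 = -2 + 16 = 14)
(-(-40)*(3 - 1))*T = -(-40)*(3 - 1)*14 = -(-40)*2*14 = -10*(-8)*14 = 80*14 = 1120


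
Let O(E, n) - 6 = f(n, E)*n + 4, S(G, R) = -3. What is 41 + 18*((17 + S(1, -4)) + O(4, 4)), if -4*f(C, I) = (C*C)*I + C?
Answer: -751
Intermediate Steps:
f(C, I) = -C/4 - I*C²/4 (f(C, I) = -((C*C)*I + C)/4 = -(C²*I + C)/4 = -(I*C² + C)/4 = -(C + I*C²)/4 = -C/4 - I*C²/4)
O(E, n) = 10 - n²*(1 + E*n)/4 (O(E, n) = 6 + ((-n*(1 + n*E)/4)*n + 4) = 6 + ((-n*(1 + E*n)/4)*n + 4) = 6 + (-n²*(1 + E*n)/4 + 4) = 6 + (4 - n²*(1 + E*n)/4) = 10 - n²*(1 + E*n)/4)
41 + 18*((17 + S(1, -4)) + O(4, 4)) = 41 + 18*((17 - 3) + (10 - ¼*4² - ¼*4*4³)) = 41 + 18*(14 + (10 - ¼*16 - ¼*4*64)) = 41 + 18*(14 + (10 - 4 - 64)) = 41 + 18*(14 - 58) = 41 + 18*(-44) = 41 - 792 = -751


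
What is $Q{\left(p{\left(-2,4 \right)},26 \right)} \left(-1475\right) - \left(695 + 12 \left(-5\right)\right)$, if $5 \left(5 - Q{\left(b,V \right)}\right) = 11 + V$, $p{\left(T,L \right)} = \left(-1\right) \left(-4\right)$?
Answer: $2905$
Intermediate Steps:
$p{\left(T,L \right)} = 4$
$Q{\left(b,V \right)} = \frac{14}{5} - \frac{V}{5}$ ($Q{\left(b,V \right)} = 5 - \frac{11 + V}{5} = 5 - \left(\frac{11}{5} + \frac{V}{5}\right) = \frac{14}{5} - \frac{V}{5}$)
$Q{\left(p{\left(-2,4 \right)},26 \right)} \left(-1475\right) - \left(695 + 12 \left(-5\right)\right) = \left(\frac{14}{5} - \frac{26}{5}\right) \left(-1475\right) - \left(695 + 12 \left(-5\right)\right) = \left(\frac{14}{5} - \frac{26}{5}\right) \left(-1475\right) - 635 = \left(- \frac{12}{5}\right) \left(-1475\right) + \left(-695 + 60\right) = 3540 - 635 = 2905$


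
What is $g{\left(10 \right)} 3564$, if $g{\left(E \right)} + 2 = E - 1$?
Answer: $24948$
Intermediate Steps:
$g{\left(E \right)} = -3 + E$ ($g{\left(E \right)} = -2 + \left(E - 1\right) = -2 + \left(-1 + E\right) = -3 + E$)
$g{\left(10 \right)} 3564 = \left(-3 + 10\right) 3564 = 7 \cdot 3564 = 24948$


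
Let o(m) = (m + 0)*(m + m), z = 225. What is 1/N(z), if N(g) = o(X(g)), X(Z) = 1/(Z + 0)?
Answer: 50625/2 ≈ 25313.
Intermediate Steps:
X(Z) = 1/Z
o(m) = 2*m² (o(m) = m*(2*m) = 2*m²)
N(g) = 2/g² (N(g) = 2*(1/g)² = 2/g²)
1/N(z) = 1/(2/225²) = 1/(2*(1/50625)) = 1/(2/50625) = 50625/2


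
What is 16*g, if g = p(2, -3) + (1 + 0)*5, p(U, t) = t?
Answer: 32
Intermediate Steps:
g = 2 (g = -3 + (1 + 0)*5 = -3 + 1*5 = -3 + 5 = 2)
16*g = 16*2 = 32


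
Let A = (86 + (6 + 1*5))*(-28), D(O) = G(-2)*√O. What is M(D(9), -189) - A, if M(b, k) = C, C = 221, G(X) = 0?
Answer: 2937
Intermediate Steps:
D(O) = 0 (D(O) = 0*√O = 0)
M(b, k) = 221
A = -2716 (A = (86 + (6 + 5))*(-28) = (86 + 11)*(-28) = 97*(-28) = -2716)
M(D(9), -189) - A = 221 - 1*(-2716) = 221 + 2716 = 2937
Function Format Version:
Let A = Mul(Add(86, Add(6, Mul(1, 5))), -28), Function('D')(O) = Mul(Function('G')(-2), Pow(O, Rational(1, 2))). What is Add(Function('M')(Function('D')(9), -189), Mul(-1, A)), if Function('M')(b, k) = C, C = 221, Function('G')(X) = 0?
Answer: 2937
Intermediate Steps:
Function('D')(O) = 0 (Function('D')(O) = Mul(0, Pow(O, Rational(1, 2))) = 0)
Function('M')(b, k) = 221
A = -2716 (A = Mul(Add(86, Add(6, 5)), -28) = Mul(Add(86, 11), -28) = Mul(97, -28) = -2716)
Add(Function('M')(Function('D')(9), -189), Mul(-1, A)) = Add(221, Mul(-1, -2716)) = Add(221, 2716) = 2937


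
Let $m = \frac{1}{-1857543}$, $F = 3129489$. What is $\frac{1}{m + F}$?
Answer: $\frac{1857543}{5813160385526} \approx 3.1954 \cdot 10^{-7}$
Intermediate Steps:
$m = - \frac{1}{1857543} \approx -5.3835 \cdot 10^{-7}$
$\frac{1}{m + F} = \frac{1}{- \frac{1}{1857543} + 3129489} = \frac{1}{\frac{5813160385526}{1857543}} = \frac{1857543}{5813160385526}$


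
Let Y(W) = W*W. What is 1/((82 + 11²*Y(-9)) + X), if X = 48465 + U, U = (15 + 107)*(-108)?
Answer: 1/45172 ≈ 2.2138e-5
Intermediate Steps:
U = -13176 (U = 122*(-108) = -13176)
X = 35289 (X = 48465 - 13176 = 35289)
Y(W) = W²
1/((82 + 11²*Y(-9)) + X) = 1/((82 + 11²*(-9)²) + 35289) = 1/((82 + 121*81) + 35289) = 1/((82 + 9801) + 35289) = 1/(9883 + 35289) = 1/45172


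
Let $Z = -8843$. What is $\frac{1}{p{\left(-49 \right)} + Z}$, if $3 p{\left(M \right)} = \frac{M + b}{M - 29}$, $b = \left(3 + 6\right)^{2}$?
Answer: $- \frac{117}{1034647} \approx -0.00011308$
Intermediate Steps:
$b = 81$ ($b = 9^{2} = 81$)
$p{\left(M \right)} = \frac{81 + M}{3 \left(-29 + M\right)}$ ($p{\left(M \right)} = \frac{\left(M + 81\right) \frac{1}{M - 29}}{3} = \frac{\left(81 + M\right) \frac{1}{-29 + M}}{3} = \frac{\frac{1}{-29 + M} \left(81 + M\right)}{3} = \frac{81 + M}{3 \left(-29 + M\right)}$)
$\frac{1}{p{\left(-49 \right)} + Z} = \frac{1}{\frac{81 - 49}{3 \left(-29 - 49\right)} - 8843} = \frac{1}{\frac{1}{3} \frac{1}{-78} \cdot 32 - 8843} = \frac{1}{\frac{1}{3} \left(- \frac{1}{78}\right) 32 - 8843} = \frac{1}{- \frac{16}{117} - 8843} = \frac{1}{- \frac{1034647}{117}} = - \frac{117}{1034647}$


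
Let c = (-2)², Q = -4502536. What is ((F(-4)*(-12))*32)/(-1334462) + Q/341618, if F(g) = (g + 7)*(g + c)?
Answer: -2251268/170809 ≈ -13.180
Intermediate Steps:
c = 4
F(g) = (4 + g)*(7 + g) (F(g) = (g + 7)*(g + 4) = (7 + g)*(4 + g) = (4 + g)*(7 + g))
((F(-4)*(-12))*32)/(-1334462) + Q/341618 = (((28 + (-4)² + 11*(-4))*(-12))*32)/(-1334462) - 4502536/341618 = (((28 + 16 - 44)*(-12))*32)*(-1/1334462) - 4502536*1/341618 = ((0*(-12))*32)*(-1/1334462) - 2251268/170809 = (0*32)*(-1/1334462) - 2251268/170809 = 0*(-1/1334462) - 2251268/170809 = 0 - 2251268/170809 = -2251268/170809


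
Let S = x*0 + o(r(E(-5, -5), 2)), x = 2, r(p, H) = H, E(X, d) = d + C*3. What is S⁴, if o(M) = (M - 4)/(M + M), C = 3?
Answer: 1/16 ≈ 0.062500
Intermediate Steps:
E(X, d) = 9 + d (E(X, d) = d + 3*3 = d + 9 = 9 + d)
o(M) = (-4 + M)/(2*M) (o(M) = (-4 + M)/((2*M)) = (-4 + M)*(1/(2*M)) = (-4 + M)/(2*M))
S = -½ (S = 2*0 + (½)*(-4 + 2)/2 = 0 + (½)*(½)*(-2) = 0 - ½ = -½ ≈ -0.50000)
S⁴ = (-½)⁴ = 1/16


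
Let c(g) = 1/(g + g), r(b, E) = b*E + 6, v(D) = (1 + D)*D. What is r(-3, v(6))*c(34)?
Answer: -30/17 ≈ -1.7647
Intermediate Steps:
v(D) = D*(1 + D)
r(b, E) = 6 + E*b (r(b, E) = E*b + 6 = 6 + E*b)
c(g) = 1/(2*g)
r(-3, v(6))*c(34) = (6 + (6*(1 + 6))*(-3))*((1/2)/34) = (6 + (6*7)*(-3))*((1/2)*(1/34)) = (6 + 42*(-3))*(1/68) = (6 - 126)*(1/68) = -120*1/68 = -30/17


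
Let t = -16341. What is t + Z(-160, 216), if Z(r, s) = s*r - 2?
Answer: -50903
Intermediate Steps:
Z(r, s) = -2 + r*s (Z(r, s) = r*s - 2 = -2 + r*s)
t + Z(-160, 216) = -16341 + (-2 - 160*216) = -16341 + (-2 - 34560) = -16341 - 34562 = -50903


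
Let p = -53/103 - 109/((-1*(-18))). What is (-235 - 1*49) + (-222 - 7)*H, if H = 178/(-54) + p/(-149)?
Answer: 381844475/828738 ≈ 460.75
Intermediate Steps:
p = -12181/1854 (p = -53*1/103 - 109/18 = -53/103 - 109*1/18 = -53/103 - 109/18 = -12181/1854 ≈ -6.5701)
H = -2695223/828738 (H = 178/(-54) - 12181/1854/(-149) = 178*(-1/54) - 12181/1854*(-1/149) = -89/27 + 12181/276246 = -2695223/828738 ≈ -3.2522)
(-235 - 1*49) + (-222 - 7)*H = (-235 - 1*49) + (-222 - 7)*(-2695223/828738) = (-235 - 49) - 229*(-2695223/828738) = -284 + 617206067/828738 = 381844475/828738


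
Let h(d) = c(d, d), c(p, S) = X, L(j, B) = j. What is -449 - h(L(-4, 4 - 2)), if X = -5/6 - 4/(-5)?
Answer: -13469/30 ≈ -448.97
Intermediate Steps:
X = -1/30 (X = -5*⅙ - 4*(-⅕) = -⅚ + ⅘ = -1/30 ≈ -0.033333)
c(p, S) = -1/30
h(d) = -1/30
-449 - h(L(-4, 4 - 2)) = -449 - 1*(-1/30) = -449 + 1/30 = -13469/30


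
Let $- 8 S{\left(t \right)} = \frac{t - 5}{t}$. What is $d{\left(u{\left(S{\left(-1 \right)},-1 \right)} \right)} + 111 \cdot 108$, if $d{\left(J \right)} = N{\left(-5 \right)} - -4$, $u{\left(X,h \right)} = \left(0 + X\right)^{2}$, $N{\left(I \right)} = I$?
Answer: $11987$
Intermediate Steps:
$S{\left(t \right)} = - \frac{-5 + t}{8 t}$ ($S{\left(t \right)} = - \frac{\left(t - 5\right) \frac{1}{t}}{8} = - \frac{\left(-5 + t\right) \frac{1}{t}}{8} = - \frac{\frac{1}{t} \left(-5 + t\right)}{8} = - \frac{-5 + t}{8 t}$)
$u{\left(X,h \right)} = X^{2}$
$d{\left(J \right)} = -1$ ($d{\left(J \right)} = -5 - -4 = -5 + 4 = -1$)
$d{\left(u{\left(S{\left(-1 \right)},-1 \right)} \right)} + 111 \cdot 108 = -1 + 111 \cdot 108 = -1 + 11988 = 11987$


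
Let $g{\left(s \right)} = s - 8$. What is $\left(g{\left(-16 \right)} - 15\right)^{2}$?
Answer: $1521$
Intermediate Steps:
$g{\left(s \right)} = -8 + s$
$\left(g{\left(-16 \right)} - 15\right)^{2} = \left(\left(-8 - 16\right) - 15\right)^{2} = \left(-24 - 15\right)^{2} = \left(-39\right)^{2} = 1521$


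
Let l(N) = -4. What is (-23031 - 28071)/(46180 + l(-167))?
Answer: -8517/7696 ≈ -1.1067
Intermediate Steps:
(-23031 - 28071)/(46180 + l(-167)) = (-23031 - 28071)/(46180 - 4) = -51102/46176 = -51102*1/46176 = -8517/7696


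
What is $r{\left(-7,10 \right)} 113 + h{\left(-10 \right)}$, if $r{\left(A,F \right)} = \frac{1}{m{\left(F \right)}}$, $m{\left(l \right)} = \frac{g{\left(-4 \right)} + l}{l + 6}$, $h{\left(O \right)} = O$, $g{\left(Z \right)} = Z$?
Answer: $\frac{874}{3} \approx 291.33$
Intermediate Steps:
$m{\left(l \right)} = \frac{-4 + l}{6 + l}$ ($m{\left(l \right)} = \frac{-4 + l}{l + 6} = \frac{-4 + l}{6 + l}$)
$r{\left(A,F \right)} = \frac{6 + F}{-4 + F}$ ($r{\left(A,F \right)} = \frac{1}{\frac{1}{6 + F} \left(-4 + F\right)} = \frac{6 + F}{-4 + F}$)
$r{\left(-7,10 \right)} 113 + h{\left(-10 \right)} = \frac{6 + 10}{-4 + 10} \cdot 113 - 10 = \frac{1}{6} \cdot 16 \cdot 113 - 10 = \frac{8}{3} \cdot 113 - 10 = \frac{904}{3} - 10 = \frac{874}{3}$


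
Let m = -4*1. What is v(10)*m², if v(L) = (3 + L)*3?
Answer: 624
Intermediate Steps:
v(L) = 9 + 3*L
m = -4
v(10)*m² = (9 + 3*10)*(-4)² = (9 + 30)*16 = 39*16 = 624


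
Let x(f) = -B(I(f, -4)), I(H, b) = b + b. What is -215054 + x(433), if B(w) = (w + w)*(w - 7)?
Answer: -215294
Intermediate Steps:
I(H, b) = 2*b
B(w) = 2*w*(-7 + w) (B(w) = (2*w)*(-7 + w) = 2*w*(-7 + w))
x(f) = -240 (x(f) = -2*2*(-4)*(-7 + 2*(-4)) = -2*(-8)*(-7 - 8) = -2*(-8)*(-15) = -1*240 = -240)
-215054 + x(433) = -215054 - 240 = -215294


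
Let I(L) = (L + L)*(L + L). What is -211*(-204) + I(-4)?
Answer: 43108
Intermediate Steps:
I(L) = 4*L² (I(L) = (2*L)*(2*L) = 4*L²)
-211*(-204) + I(-4) = -211*(-204) + 4*(-4)² = 43044 + 4*16 = 43044 + 64 = 43108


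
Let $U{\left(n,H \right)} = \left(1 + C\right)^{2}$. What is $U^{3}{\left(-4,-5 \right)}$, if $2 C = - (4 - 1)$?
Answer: $\frac{1}{64} \approx 0.015625$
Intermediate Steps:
$C = - \frac{3}{2}$ ($C = \frac{\left(-1\right) \left(4 - 1\right)}{2} = \frac{\left(-1\right) 3}{2} = \frac{1}{2} \left(-3\right) = - \frac{3}{2} \approx -1.5$)
$U{\left(n,H \right)} = \frac{1}{4}$ ($U{\left(n,H \right)} = \left(1 - \frac{3}{2}\right)^{2} = \left(- \frac{1}{2}\right)^{2} = \frac{1}{4}$)
$U^{3}{\left(-4,-5 \right)} = \left(\frac{1}{4}\right)^{3} = \frac{1}{64}$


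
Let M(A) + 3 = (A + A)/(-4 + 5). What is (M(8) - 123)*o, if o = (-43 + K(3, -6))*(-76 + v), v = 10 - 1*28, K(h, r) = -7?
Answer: -517000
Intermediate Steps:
v = -18 (v = 10 - 28 = -18)
M(A) = -3 + 2*A (M(A) = -3 + (A + A)/(-4 + 5) = -3 + (2*A)/1 = -3 + (2*A)*1 = -3 + 2*A)
o = 4700 (o = (-43 - 7)*(-76 - 18) = -50*(-94) = 4700)
(M(8) - 123)*o = ((-3 + 2*8) - 123)*4700 = ((-3 + 16) - 123)*4700 = (13 - 123)*4700 = -110*4700 = -517000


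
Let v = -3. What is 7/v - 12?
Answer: -43/3 ≈ -14.333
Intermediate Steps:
7/v - 12 = 7/(-3) - 12 = 7*(-1/3) - 12 = -7/3 - 12 = -43/3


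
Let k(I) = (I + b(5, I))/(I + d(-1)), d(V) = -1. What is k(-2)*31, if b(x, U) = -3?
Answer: 155/3 ≈ 51.667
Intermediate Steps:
k(I) = (-3 + I)/(-1 + I) (k(I) = (I - 3)/(I - 1) = (-3 + I)/(-1 + I))
k(-2)*31 = ((-3 - 2)/(-1 - 2))*31 = (-5/(-3))*31 = -⅓*(-5)*31 = (5/3)*31 = 155/3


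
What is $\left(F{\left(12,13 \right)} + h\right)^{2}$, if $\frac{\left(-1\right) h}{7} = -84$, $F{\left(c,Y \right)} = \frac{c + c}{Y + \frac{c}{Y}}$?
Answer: $\frac{11393427600}{32761} \approx 3.4777 \cdot 10^{5}$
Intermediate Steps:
$F{\left(c,Y \right)} = \frac{2 c}{Y + \frac{c}{Y}}$
$h = 588$ ($h = \left(-7\right) \left(-84\right) = 588$)
$\left(F{\left(12,13 \right)} + h\right)^{2} = \left(2 \cdot 13 \cdot 12 \frac{1}{12 + 13^{2}} + 588\right)^{2} = \left(2 \cdot 13 \cdot 12 \frac{1}{12 + 169} + 588\right)^{2} = \left(2 \cdot 13 \cdot 12 \cdot \frac{1}{181} + 588\right)^{2} = \left(\frac{312}{181} + 588\right)^{2} = \left(\frac{106740}{181}\right)^{2} = \frac{11393427600}{32761}$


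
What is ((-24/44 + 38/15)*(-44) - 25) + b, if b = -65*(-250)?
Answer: 242063/15 ≈ 16138.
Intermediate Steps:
b = 16250
((-24/44 + 38/15)*(-44) - 25) + b = ((-24/44 + 38/15)*(-44) - 25) + 16250 = ((-24*1/44 + 38*(1/15))*(-44) - 25) + 16250 = ((-6/11 + 38/15)*(-44) - 25) + 16250 = ((328/165)*(-44) - 25) + 16250 = (-1312/15 - 25) + 16250 = -1687/15 + 16250 = 242063/15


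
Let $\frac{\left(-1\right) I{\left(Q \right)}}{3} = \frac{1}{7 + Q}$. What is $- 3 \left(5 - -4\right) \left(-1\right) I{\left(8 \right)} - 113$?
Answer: $- \frac{592}{5} \approx -118.4$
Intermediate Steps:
$I{\left(Q \right)} = - \frac{3}{7 + Q}$
$- 3 \left(5 - -4\right) \left(-1\right) I{\left(8 \right)} - 113 = - 3 \left(5 - -4\right) \left(-1\right) \left(- \frac{3}{7 + 8}\right) - 113 = - 3 \left(5 + 4\right) \left(-1\right) \left(- \frac{3}{15}\right) - 113 = \left(-3\right) 9 \left(-1\right) \left(\left(-3\right) \frac{1}{15}\right) - 113 = \left(-27\right) \left(-1\right) \left(- \frac{1}{5}\right) - 113 = 27 \left(- \frac{1}{5}\right) - 113 = - \frac{27}{5} - 113 = - \frac{592}{5}$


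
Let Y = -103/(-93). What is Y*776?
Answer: 79928/93 ≈ 859.44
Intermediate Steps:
Y = 103/93 (Y = -103*(-1/93) = 103/93 ≈ 1.1075)
Y*776 = (103/93)*776 = 79928/93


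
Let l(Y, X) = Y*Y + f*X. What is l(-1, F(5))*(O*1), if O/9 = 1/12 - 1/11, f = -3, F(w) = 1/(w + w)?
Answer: -21/440 ≈ -0.047727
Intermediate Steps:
F(w) = 1/(2*w)
O = -3/44 (O = 9*(1/12 - 1/11) = 9*(-1/132) = -3/44 ≈ -0.068182)
l(Y, X) = Y² - 3*X (l(Y, X) = Y*Y - 3*X = Y² - 3*X)
l(-1, F(5))*(O*1) = ((-1)² - 3/(2*5))*(-3/44*1) = (1 - 3/(2*5))*(-3/44) = (1 - 3*⅒)*(-3/44) = (1 - 3/10)*(-3/44) = (7/10)*(-3/44) = -21/440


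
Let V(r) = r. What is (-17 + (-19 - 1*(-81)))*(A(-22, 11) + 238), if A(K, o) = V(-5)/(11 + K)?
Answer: 118035/11 ≈ 10730.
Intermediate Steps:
A(K, o) = -5/(11 + K)
(-17 + (-19 - 1*(-81)))*(A(-22, 11) + 238) = (-17 + (-19 - 1*(-81)))*(-5/(11 - 22) + 238) = (-17 + (-19 + 81))*(-5/(-11) + 238) = (-17 + 62)*(-5*(-1/11) + 238) = 45*(5/11 + 238) = 45*(2623/11) = 118035/11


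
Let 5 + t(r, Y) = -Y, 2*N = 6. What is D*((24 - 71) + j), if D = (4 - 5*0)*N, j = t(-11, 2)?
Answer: -648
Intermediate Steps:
N = 3 (N = (½)*6 = 3)
t(r, Y) = -5 - Y
j = -7 (j = -5 - 1*2 = -5 - 2 = -7)
D = 12 (D = (4 - 5*0)*3 = (4 + 0)*3 = 4*3 = 12)
D*((24 - 71) + j) = 12*((24 - 71) - 7) = 12*(-47 - 7) = 12*(-54) = -648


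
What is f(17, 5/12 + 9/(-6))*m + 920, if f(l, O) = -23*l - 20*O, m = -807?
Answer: 298972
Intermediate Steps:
f(17, 5/12 + 9/(-6))*m + 920 = (-23*17 - 20*(5/12 + 9/(-6)))*(-807) + 920 = (-391 - 20*(5*(1/12) + 9*(-⅙)))*(-807) + 920 = (-391 - 20*(5/12 - 3/2))*(-807) + 920 = (-391 - 20*(-13/12))*(-807) + 920 = (-391 + 65/3)*(-807) + 920 = -1108/3*(-807) + 920 = 298052 + 920 = 298972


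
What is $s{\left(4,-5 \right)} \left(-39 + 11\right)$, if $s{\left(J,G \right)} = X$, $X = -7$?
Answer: $196$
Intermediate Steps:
$s{\left(J,G \right)} = -7$
$s{\left(4,-5 \right)} \left(-39 + 11\right) = - 7 \left(-39 + 11\right) = \left(-7\right) \left(-28\right) = 196$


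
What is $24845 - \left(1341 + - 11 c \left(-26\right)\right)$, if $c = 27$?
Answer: $15782$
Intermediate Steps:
$24845 - \left(1341 + - 11 c \left(-26\right)\right) = 24845 - \left(1341 + \left(-11\right) 27 \left(-26\right)\right) = 24845 - \left(1341 - -7722\right) = 24845 - \left(1341 + 7722\right) = 24845 - 9063 = 15782$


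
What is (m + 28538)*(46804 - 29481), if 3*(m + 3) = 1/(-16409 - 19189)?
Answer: 3105266757991/6282 ≈ 4.9431e+8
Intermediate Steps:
m = -320383/106794 (m = -3 + 1/(3*(-16409 - 19189)) = -3 + (1/3)/(-35598) = -3 + (1/3)*(-1/35598) = -3 - 1/106794 = -320383/106794 ≈ -3.0000)
(m + 28538)*(46804 - 29481) = (-320383/106794 + 28538)*(46804 - 29481) = (3047366789/106794)*17323 = 3105266757991/6282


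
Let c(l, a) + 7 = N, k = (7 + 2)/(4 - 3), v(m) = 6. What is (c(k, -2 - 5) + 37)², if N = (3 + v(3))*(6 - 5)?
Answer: 1521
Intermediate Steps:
k = 9 (k = 9/1 = 9*1 = 9)
N = 9 (N = (3 + 6)*(6 - 5) = 9*1 = 9)
c(l, a) = 2 (c(l, a) = -7 + 9 = 2)
(c(k, -2 - 5) + 37)² = (2 + 37)² = 39² = 1521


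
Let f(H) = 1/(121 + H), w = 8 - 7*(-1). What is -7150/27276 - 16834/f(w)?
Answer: -31223168087/13638 ≈ -2.2894e+6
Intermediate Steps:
w = 15 (w = 8 + 7 = 15)
-7150/27276 - 16834/f(w) = -7150/27276 - 16834/(1/(121 + 15)) = -7150*1/27276 - 16834/(1/136) = -3575/13638 - 16834/1/136 = -3575/13638 - 16834*136 = -3575/13638 - 2289424 = -31223168087/13638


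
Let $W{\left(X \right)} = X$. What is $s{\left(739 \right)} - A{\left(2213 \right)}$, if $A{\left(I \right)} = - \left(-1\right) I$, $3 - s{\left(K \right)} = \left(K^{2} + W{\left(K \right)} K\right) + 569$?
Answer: $-1095021$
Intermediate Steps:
$s{\left(K \right)} = -566 - 2 K^{2}$ ($s{\left(K \right)} = 3 - \left(\left(K^{2} + K K\right) + 569\right) = 3 - \left(\left(K^{2} + K^{2}\right) + 569\right) = 3 - \left(2 K^{2} + 569\right) = 3 - \left(569 + 2 K^{2}\right) = -566 - 2 K^{2}$)
$A{\left(I \right)} = I$
$s{\left(739 \right)} - A{\left(2213 \right)} = \left(-566 - 2 \cdot 739^{2}\right) - 2213 = \left(-566 - 1092242\right) - 2213 = -1092808 - 2213 = -1095021$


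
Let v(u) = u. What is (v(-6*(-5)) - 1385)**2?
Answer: 1836025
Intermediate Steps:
(v(-6*(-5)) - 1385)**2 = (-6*(-5) - 1385)**2 = (30 - 1385)**2 = (-1355)**2 = 1836025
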